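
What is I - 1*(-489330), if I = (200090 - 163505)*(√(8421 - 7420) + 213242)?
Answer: 7801947900 + 36585*√1001 ≈ 7.8031e+9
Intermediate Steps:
I = 7801458570 + 36585*√1001 (I = 36585*(√1001 + 213242) = 36585*(213242 + √1001) = 7801458570 + 36585*√1001 ≈ 7.8026e+9)
I - 1*(-489330) = (7801458570 + 36585*√1001) - 1*(-489330) = (7801458570 + 36585*√1001) + 489330 = 7801947900 + 36585*√1001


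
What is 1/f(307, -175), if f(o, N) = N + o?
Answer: 1/132 ≈ 0.0075758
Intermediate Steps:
1/f(307, -175) = 1/(-175 + 307) = 1/132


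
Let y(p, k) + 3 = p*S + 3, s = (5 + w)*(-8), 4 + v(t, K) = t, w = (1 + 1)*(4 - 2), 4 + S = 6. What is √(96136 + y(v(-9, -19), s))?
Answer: √96110 ≈ 310.02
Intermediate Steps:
S = 2 (S = -4 + 6 = 2)
w = 4 (w = 2*2 = 4)
v(t, K) = -4 + t
s = -72 (s = (5 + 4)*(-8) = 9*(-8) = -72)
y(p, k) = 2*p (y(p, k) = -3 + (p*2 + 3) = -3 + (2*p + 3) = -3 + (3 + 2*p) = 2*p)
√(96136 + y(v(-9, -19), s)) = √(96136 + 2*(-4 - 9)) = √(96136 + 2*(-13)) = √(96136 - 26) = √96110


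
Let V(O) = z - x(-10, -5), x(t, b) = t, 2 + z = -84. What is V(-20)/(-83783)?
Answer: 76/83783 ≈ 0.00090711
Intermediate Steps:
z = -86 (z = -2 - 84 = -86)
V(O) = -76 (V(O) = -86 - 1*(-10) = -86 + 10 = -76)
V(-20)/(-83783) = -76/(-83783) = -76*(-1/83783) = 76/83783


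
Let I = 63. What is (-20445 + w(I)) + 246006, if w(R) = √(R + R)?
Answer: 225561 + 3*√14 ≈ 2.2557e+5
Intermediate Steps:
w(R) = √2*√R (w(R) = √(2*R) = √2*√R)
(-20445 + w(I)) + 246006 = (-20445 + √2*√63) + 246006 = (-20445 + √2*(3*√7)) + 246006 = (-20445 + 3*√14) + 246006 = 225561 + 3*√14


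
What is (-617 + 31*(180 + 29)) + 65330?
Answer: 71192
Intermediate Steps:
(-617 + 31*(180 + 29)) + 65330 = (-617 + 31*209) + 65330 = (-617 + 6479) + 65330 = 5862 + 65330 = 71192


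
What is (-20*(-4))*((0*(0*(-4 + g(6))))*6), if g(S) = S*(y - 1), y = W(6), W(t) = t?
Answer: 0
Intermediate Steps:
y = 6
g(S) = 5*S (g(S) = S*(6 - 1) = S*5 = 5*S)
(-20*(-4))*((0*(0*(-4 + g(6))))*6) = (-20*(-4))*((0*(0*(-4 + 5*6)))*6) = 80*((0*(0*(-4 + 30)))*6) = 80*((0*(0*26))*6) = 80*((0*0)*6) = 80*(0*6) = 80*0 = 0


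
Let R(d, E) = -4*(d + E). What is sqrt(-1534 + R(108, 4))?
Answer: I*sqrt(1982) ≈ 44.52*I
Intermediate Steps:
R(d, E) = -4*E - 4*d (R(d, E) = -4*(E + d) = -4*E - 4*d)
sqrt(-1534 + R(108, 4)) = sqrt(-1534 + (-4*4 - 4*108)) = sqrt(-1534 + (-16 - 432)) = sqrt(-1534 - 448) = sqrt(-1982) = I*sqrt(1982)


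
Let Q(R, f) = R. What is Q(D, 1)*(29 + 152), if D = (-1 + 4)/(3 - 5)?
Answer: -543/2 ≈ -271.50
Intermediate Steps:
D = -3/2 (D = 3/(-2) = 3*(-1/2) = -3/2 ≈ -1.5000)
Q(D, 1)*(29 + 152) = -3*(29 + 152)/2 = -3/2*181 = -543/2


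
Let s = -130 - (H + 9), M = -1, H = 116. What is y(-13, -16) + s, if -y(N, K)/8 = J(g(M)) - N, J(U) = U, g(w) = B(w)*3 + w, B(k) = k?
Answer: -327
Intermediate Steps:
g(w) = 4*w (g(w) = w*3 + w = 3*w + w = 4*w)
y(N, K) = 32 + 8*N (y(N, K) = -8*(4*(-1) - N) = -8*(-4 - N) = 32 + 8*N)
s = -255 (s = -130 - (116 + 9) = -130 - 1*125 = -130 - 125 = -255)
y(-13, -16) + s = (32 + 8*(-13)) - 255 = (32 - 104) - 255 = -72 - 255 = -327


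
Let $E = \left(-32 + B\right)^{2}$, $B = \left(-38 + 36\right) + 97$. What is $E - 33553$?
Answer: $-29584$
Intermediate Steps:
$B = 95$ ($B = -2 + 97 = 95$)
$E = 3969$ ($E = \left(-32 + 95\right)^{2} = 63^{2} = 3969$)
$E - 33553 = 3969 - 33553 = -29584$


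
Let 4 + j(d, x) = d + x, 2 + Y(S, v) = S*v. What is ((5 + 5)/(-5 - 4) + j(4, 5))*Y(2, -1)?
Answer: -140/9 ≈ -15.556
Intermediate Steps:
Y(S, v) = -2 + S*v
j(d, x) = -4 + d + x (j(d, x) = -4 + (d + x) = -4 + d + x)
((5 + 5)/(-5 - 4) + j(4, 5))*Y(2, -1) = ((5 + 5)/(-5 - 4) + (-4 + 4 + 5))*(-2 + 2*(-1)) = (10/(-9) + 5)*(-2 - 2) = (10*(-1/9) + 5)*(-4) = (-10/9 + 5)*(-4) = (35/9)*(-4) = -140/9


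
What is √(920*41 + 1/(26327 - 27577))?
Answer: √94299998/50 ≈ 194.22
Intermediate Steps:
√(920*41 + 1/(26327 - 27577)) = √(37720 + 1/(-1250)) = √(37720 - 1/1250) = √(47149999/1250) = √94299998/50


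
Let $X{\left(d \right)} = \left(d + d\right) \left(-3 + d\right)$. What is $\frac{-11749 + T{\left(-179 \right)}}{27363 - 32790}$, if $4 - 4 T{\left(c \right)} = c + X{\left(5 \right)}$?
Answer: $\frac{233}{108} \approx 2.1574$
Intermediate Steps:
$X{\left(d \right)} = 2 d \left(-3 + d\right)$
$T{\left(c \right)} = -4 - \frac{c}{4}$ ($T{\left(c \right)} = 1 - \frac{c + 2 \cdot 5 \left(-3 + 5\right)}{4} = 1 - \frac{c + 2 \cdot 5 \cdot 2}{4} = 1 - \frac{c + 20}{4} = 1 - \frac{20 + c}{4} = 1 - \left(5 + \frac{c}{4}\right) = -4 - \frac{c}{4}$)
$\frac{-11749 + T{\left(-179 \right)}}{27363 - 32790} = \frac{-11749 - - \frac{163}{4}}{27363 - 32790} = \frac{-11749 + \left(-4 + \frac{179}{4}\right)}{27363 - 32790} = \frac{-11749 + \frac{163}{4}}{-5427} = \left(- \frac{46833}{4}\right) \left(- \frac{1}{5427}\right) = \frac{233}{108}$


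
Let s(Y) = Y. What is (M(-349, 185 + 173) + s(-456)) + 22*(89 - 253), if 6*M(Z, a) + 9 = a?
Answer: -24035/6 ≈ -4005.8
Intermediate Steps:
M(Z, a) = -3/2 + a/6
(M(-349, 185 + 173) + s(-456)) + 22*(89 - 253) = ((-3/2 + (185 + 173)/6) - 456) + 22*(89 - 253) = ((-3/2 + (⅙)*358) - 456) + 22*(-164) = ((-3/2 + 179/3) - 456) - 3608 = (349/6 - 456) - 3608 = -2387/6 - 3608 = -24035/6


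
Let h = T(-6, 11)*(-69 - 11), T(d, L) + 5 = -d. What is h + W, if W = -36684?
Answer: -36764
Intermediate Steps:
T(d, L) = -5 - d
h = -80 (h = (-5 - 1*(-6))*(-69 - 11) = (-5 + 6)*(-80) = 1*(-80) = -80)
h + W = -80 - 36684 = -36764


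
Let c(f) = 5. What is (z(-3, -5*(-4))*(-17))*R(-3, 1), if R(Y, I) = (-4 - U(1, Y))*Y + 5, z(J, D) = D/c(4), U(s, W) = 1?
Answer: -1360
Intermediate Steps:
z(J, D) = D/5
R(Y, I) = 5 - 5*Y (R(Y, I) = (-4 - 1*1)*Y + 5 = (-4 - 1)*Y + 5 = -5*Y + 5 = 5 - 5*Y)
(z(-3, -5*(-4))*(-17))*R(-3, 1) = (((-5*(-4))/5)*(-17))*(5 - 5*(-3)) = (((⅕)*20)*(-17))*(5 + 15) = (4*(-17))*20 = -68*20 = -1360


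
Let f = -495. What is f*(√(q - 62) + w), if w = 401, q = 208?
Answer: -198495 - 495*√146 ≈ -2.0448e+5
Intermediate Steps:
f*(√(q - 62) + w) = -495*(√(208 - 62) + 401) = -495*(√146 + 401) = -495*(401 + √146) = -198495 - 495*√146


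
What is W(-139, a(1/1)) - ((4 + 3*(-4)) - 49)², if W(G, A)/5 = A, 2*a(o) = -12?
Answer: -3279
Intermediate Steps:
a(o) = -6 (a(o) = (½)*(-12) = -6)
W(G, A) = 5*A
W(-139, a(1/1)) - ((4 + 3*(-4)) - 49)² = 5*(-6) - ((4 + 3*(-4)) - 49)² = -30 - ((4 - 12) - 49)² = -30 - (-8 - 49)² = -30 - 1*(-57)² = -30 - 1*3249 = -30 - 3249 = -3279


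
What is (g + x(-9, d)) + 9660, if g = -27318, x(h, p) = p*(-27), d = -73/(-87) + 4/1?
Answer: -515871/29 ≈ -17789.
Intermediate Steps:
d = 421/87 (d = -73*(-1/87) + 4*1 = 73/87 + 4 = 421/87 ≈ 4.8391)
x(h, p) = -27*p
(g + x(-9, d)) + 9660 = (-27318 - 27*421/87) + 9660 = (-27318 - 3789/29) + 9660 = -796011/29 + 9660 = -515871/29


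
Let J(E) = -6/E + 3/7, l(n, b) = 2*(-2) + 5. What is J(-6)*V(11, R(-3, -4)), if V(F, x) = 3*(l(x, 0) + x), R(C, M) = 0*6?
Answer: 30/7 ≈ 4.2857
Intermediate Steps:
R(C, M) = 0
l(n, b) = 1 (l(n, b) = -4 + 5 = 1)
V(F, x) = 3 + 3*x (V(F, x) = 3*(1 + x) = 3 + 3*x)
J(E) = 3/7 - 6/E (J(E) = -6/E + 3*(⅐) = -6/E + 3/7 = 3/7 - 6/E)
J(-6)*V(11, R(-3, -4)) = (3/7 - 6/(-6))*(3 + 3*0) = (3/7 - 6*(-⅙))*(3 + 0) = (3/7 + 1)*3 = (10/7)*3 = 30/7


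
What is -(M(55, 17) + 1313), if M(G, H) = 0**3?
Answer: -1313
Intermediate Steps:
M(G, H) = 0
-(M(55, 17) + 1313) = -(0 + 1313) = -1*1313 = -1313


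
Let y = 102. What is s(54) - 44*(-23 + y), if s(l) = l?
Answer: -3422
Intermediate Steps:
s(54) - 44*(-23 + y) = 54 - 44*(-23 + 102) = 54 - 44*79 = 54 - 3476 = -3422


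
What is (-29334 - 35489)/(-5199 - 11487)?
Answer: 64823/16686 ≈ 3.8849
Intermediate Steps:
(-29334 - 35489)/(-5199 - 11487) = -64823/(-16686) = -64823*(-1/16686) = 64823/16686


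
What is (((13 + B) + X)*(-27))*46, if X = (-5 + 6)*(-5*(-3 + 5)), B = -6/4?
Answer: -1863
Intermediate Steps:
B = -3/2 (B = -6*¼ = -3/2 ≈ -1.5000)
X = -10 (X = 1*(-5*2) = 1*(-10) = -10)
(((13 + B) + X)*(-27))*46 = (((13 - 3/2) - 10)*(-27))*46 = ((23/2 - 10)*(-27))*46 = ((3/2)*(-27))*46 = -81/2*46 = -1863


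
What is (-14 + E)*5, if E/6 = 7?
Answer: 140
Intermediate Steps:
E = 42 (E = 6*7 = 42)
(-14 + E)*5 = (-14 + 42)*5 = 28*5 = 140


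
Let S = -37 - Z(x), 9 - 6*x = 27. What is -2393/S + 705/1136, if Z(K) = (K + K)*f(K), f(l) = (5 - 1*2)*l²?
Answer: -2630323/142000 ≈ -18.523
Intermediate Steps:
f(l) = 3*l² (f(l) = (5 - 2)*l² = 3*l²)
x = -3 (x = 3/2 - ⅙*27 = 3/2 - 9/2 = -3)
Z(K) = 6*K³ (Z(K) = (K + K)*(3*K²) = (2*K)*(3*K²) = 6*K³)
S = 125 (S = -37 - 6*(-3)³ = -37 - 6*(-27) = -37 - 1*(-162) = -37 + 162 = 125)
-2393/S + 705/1136 = -2393/125 + 705/1136 = -2630323/142000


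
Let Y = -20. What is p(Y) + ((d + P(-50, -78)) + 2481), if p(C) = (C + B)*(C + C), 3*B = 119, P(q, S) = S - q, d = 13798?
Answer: 46393/3 ≈ 15464.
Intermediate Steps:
B = 119/3 (B = (1/3)*119 = 119/3 ≈ 39.667)
p(C) = 2*C*(119/3 + C) (p(C) = (C + 119/3)*(C + C) = (119/3 + C)*(2*C) = 2*C*(119/3 + C))
p(Y) + ((d + P(-50, -78)) + 2481) = (2/3)*(-20)*(119 + 3*(-20)) + ((13798 + (-78 - 1*(-50))) + 2481) = (2/3)*(-20)*(119 - 60) + ((13798 + (-78 + 50)) + 2481) = (2/3)*(-20)*59 + ((13798 - 28) + 2481) = -2360/3 + (13770 + 2481) = -2360/3 + 16251 = 46393/3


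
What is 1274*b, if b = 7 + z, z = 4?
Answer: 14014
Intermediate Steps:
b = 11 (b = 7 + 4 = 11)
1274*b = 1274*11 = 14014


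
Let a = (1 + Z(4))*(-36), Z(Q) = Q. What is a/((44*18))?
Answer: -5/22 ≈ -0.22727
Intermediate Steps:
a = -180 (a = (1 + 4)*(-36) = 5*(-36) = -180)
a/((44*18)) = -180/(44*18) = -180/792 = -180*1/792 = -5/22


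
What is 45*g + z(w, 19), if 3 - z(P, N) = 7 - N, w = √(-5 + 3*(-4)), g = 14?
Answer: 645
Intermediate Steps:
w = I*√17 (w = √(-5 - 12) = √(-17) = I*√17 ≈ 4.1231*I)
z(P, N) = -4 + N (z(P, N) = 3 - (7 - N) = 3 + (-7 + N) = -4 + N)
45*g + z(w, 19) = 45*14 + (-4 + 19) = 630 + 15 = 645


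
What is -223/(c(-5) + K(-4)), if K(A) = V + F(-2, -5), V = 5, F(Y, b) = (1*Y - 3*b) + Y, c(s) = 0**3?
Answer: -223/16 ≈ -13.938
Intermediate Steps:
c(s) = 0
F(Y, b) = -3*b + 2*Y (F(Y, b) = (Y - 3*b) + Y = -3*b + 2*Y)
K(A) = 16 (K(A) = 5 + (-3*(-5) + 2*(-2)) = 5 + (15 - 4) = 5 + 11 = 16)
-223/(c(-5) + K(-4)) = -223/(0 + 16) = -223/16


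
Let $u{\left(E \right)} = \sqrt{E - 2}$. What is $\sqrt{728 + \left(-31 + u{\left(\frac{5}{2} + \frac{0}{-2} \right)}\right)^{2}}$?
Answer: $\frac{\sqrt{6758 - 124 \sqrt{2}}}{2} \approx 40.567$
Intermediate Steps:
$u{\left(E \right)} = \sqrt{-2 + E}$
$\sqrt{728 + \left(-31 + u{\left(\frac{5}{2} + \frac{0}{-2} \right)}\right)^{2}} = \sqrt{728 + \left(-31 + \sqrt{-2 + \left(\frac{5}{2} + \frac{0}{-2}\right)}\right)^{2}} = \sqrt{728 + \left(-31 + \sqrt{-2 + \left(5 \cdot \frac{1}{2} + 0 \left(- \frac{1}{2}\right)\right)}\right)^{2}} = \sqrt{728 + \left(-31 + \sqrt{-2 + \left(\frac{5}{2} + 0\right)}\right)^{2}} = \sqrt{728 + \left(-31 + \sqrt{-2 + \frac{5}{2}}\right)^{2}} = \sqrt{728 + \left(-31 + \sqrt{\frac{1}{2}}\right)^{2}} = \sqrt{728 + \left(-31 + \frac{\sqrt{2}}{2}\right)^{2}}$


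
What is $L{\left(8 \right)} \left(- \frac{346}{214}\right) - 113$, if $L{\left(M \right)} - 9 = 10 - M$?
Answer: $- \frac{13994}{107} \approx -130.79$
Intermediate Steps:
$L{\left(M \right)} = 19 - M$ ($L{\left(M \right)} = 9 - \left(-10 + M\right) = 19 - M$)
$L{\left(8 \right)} \left(- \frac{346}{214}\right) - 113 = \left(19 - 8\right) \left(- \frac{346}{214}\right) - 113 = \left(19 - 8\right) \left(\left(-346\right) \frac{1}{214}\right) - 113 = 11 \left(- \frac{173}{107}\right) - 113 = - \frac{1903}{107} - 113 = - \frac{13994}{107}$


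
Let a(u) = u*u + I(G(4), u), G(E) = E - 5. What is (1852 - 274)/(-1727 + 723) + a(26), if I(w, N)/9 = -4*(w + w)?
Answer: 374707/502 ≈ 746.43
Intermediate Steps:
G(E) = -5 + E
I(w, N) = -72*w (I(w, N) = 9*(-4*(w + w)) = 9*(-8*w) = -72*w)
a(u) = 72 + u² (a(u) = u*u - 72*(-5 + 4) = u² - 72*(-1) = u² + 72 = 72 + u²)
(1852 - 274)/(-1727 + 723) + a(26) = (1852 - 274)/(-1727 + 723) + (72 + 26²) = 1578/(-1004) + (72 + 676) = 1578*(-1/1004) + 748 = -789/502 + 748 = 374707/502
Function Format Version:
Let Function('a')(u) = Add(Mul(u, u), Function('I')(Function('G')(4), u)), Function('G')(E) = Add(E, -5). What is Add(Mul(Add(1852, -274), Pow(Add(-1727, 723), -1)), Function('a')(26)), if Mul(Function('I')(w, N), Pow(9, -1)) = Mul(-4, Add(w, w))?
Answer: Rational(374707, 502) ≈ 746.43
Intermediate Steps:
Function('G')(E) = Add(-5, E)
Function('I')(w, N) = Mul(-72, w) (Function('I')(w, N) = Mul(9, Mul(-4, Add(w, w))) = Mul(9, Mul(-4, Mul(2, w))) = Mul(9, Mul(-8, w)) = Mul(-72, w))
Function('a')(u) = Add(72, Pow(u, 2)) (Function('a')(u) = Add(Mul(u, u), Mul(-72, Add(-5, 4))) = Add(Pow(u, 2), Mul(-72, -1)) = Add(Pow(u, 2), 72) = Add(72, Pow(u, 2)))
Add(Mul(Add(1852, -274), Pow(Add(-1727, 723), -1)), Function('a')(26)) = Add(Mul(Add(1852, -274), Pow(Add(-1727, 723), -1)), Add(72, Pow(26, 2))) = Add(Mul(1578, Pow(-1004, -1)), Add(72, 676)) = Add(Mul(1578, Rational(-1, 1004)), 748) = Add(Rational(-789, 502), 748) = Rational(374707, 502)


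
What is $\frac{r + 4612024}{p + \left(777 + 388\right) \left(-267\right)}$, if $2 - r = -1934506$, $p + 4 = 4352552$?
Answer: $\frac{6546532}{4041493} \approx 1.6198$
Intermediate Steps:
$p = 4352548$ ($p = -4 + 4352552 = 4352548$)
$r = 1934508$ ($r = 2 - -1934506 = 2 + 1934506 = 1934508$)
$\frac{r + 4612024}{p + \left(777 + 388\right) \left(-267\right)} = \frac{1934508 + 4612024}{4352548 + \left(777 + 388\right) \left(-267\right)} = \frac{6546532}{4352548 + 1165 \left(-267\right)} = \frac{6546532}{4352548 - 311055} = \frac{6546532}{4041493}$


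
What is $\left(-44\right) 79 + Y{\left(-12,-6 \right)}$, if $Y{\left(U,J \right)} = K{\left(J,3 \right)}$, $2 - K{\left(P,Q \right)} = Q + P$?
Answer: $-3471$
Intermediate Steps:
$K{\left(P,Q \right)} = 2 - P - Q$ ($K{\left(P,Q \right)} = 2 - \left(Q + P\right) = 2 - \left(P + Q\right) = 2 - P - Q$)
$Y{\left(U,J \right)} = -1 - J$ ($Y{\left(U,J \right)} = 2 - J - 3 = -1 - J$)
$\left(-44\right) 79 + Y{\left(-12,-6 \right)} = \left(-44\right) 79 - -5 = -3476 + \left(-1 + 6\right) = -3476 + 5 = -3471$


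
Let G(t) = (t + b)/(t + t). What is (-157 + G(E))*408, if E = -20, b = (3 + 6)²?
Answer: -323391/5 ≈ -64678.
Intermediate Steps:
b = 81 (b = 9² = 81)
G(t) = (81 + t)/(2*t) (G(t) = (t + 81)/(t + t) = (81 + t)/((2*t)) = (81 + t)*(1/(2*t)) = (81 + t)/(2*t))
(-157 + G(E))*408 = (-157 + (½)*(81 - 20)/(-20))*408 = (-157 + (½)*(-1/20)*61)*408 = (-157 - 61/40)*408 = -6341/40*408 = -323391/5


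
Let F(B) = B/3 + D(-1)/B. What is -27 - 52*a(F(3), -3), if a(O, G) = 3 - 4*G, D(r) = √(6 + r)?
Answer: -807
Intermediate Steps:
F(B) = B/3 + √5/B (F(B) = B/3 + √(6 - 1)/B = B*(⅓) + √5/B = B/3 + √5/B)
-27 - 52*a(F(3), -3) = -27 - 52*(3 - 4*(-3)) = -27 - 52*(3 + 12) = -27 - 52*15 = -27 - 780 = -807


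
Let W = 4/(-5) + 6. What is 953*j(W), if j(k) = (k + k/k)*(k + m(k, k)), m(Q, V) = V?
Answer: 1536236/25 ≈ 61449.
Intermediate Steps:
W = 26/5 (W = -⅕*4 + 6 = -⅘ + 6 = 26/5 ≈ 5.2000)
j(k) = 2*k*(1 + k) (j(k) = (k + k/k)*(k + k) = (k + 1)*(2*k) = (1 + k)*(2*k) = 2*k*(1 + k))
953*j(W) = 953*(2*(26/5)*(1 + 26/5)) = 953*(2*(26/5)*(31/5)) = 953*(1612/25) = 1536236/25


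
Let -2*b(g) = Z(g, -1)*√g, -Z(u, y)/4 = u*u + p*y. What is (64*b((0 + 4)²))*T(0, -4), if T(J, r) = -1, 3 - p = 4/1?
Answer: -131584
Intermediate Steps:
p = -1 (p = 3 - 4/1 = 3 - 4 = -1)
Z(u, y) = -4*u² + 4*y (Z(u, y) = -4*(u*u - y) = -4*(u² - y) = -4*u² + 4*y)
b(g) = -√g*(-4 - 4*g²)/2 (b(g) = -(-4*g² + 4*(-1))*√g/2 = -(-4*g² - 4)*√g/2 = -(-4 - 4*g²)*√g/2 = -√g*(-4 - 4*g²)/2)
(64*b((0 + 4)²))*T(0, -4) = (64*(2*√((0 + 4)²)*(1 + ((0 + 4)²)²)))*(-1) = (64*(2*√(4²)*(1 + (4²)²)))*(-1) = (64*(2*√16*(1 + 16²)))*(-1) = (64*(2*4*(1 + 256)))*(-1) = (64*(2*4*257))*(-1) = (64*2056)*(-1) = 131584*(-1) = -131584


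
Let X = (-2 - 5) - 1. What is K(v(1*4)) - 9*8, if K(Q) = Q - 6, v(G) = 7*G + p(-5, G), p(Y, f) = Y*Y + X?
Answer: -33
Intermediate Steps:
X = -8 (X = -7 - 1 = -8)
p(Y, f) = -8 + Y**2 (p(Y, f) = Y*Y - 8 = Y**2 - 8 = -8 + Y**2)
v(G) = 17 + 7*G (v(G) = 7*G + (-8 + (-5)**2) = 7*G + (-8 + 25) = 7*G + 17 = 17 + 7*G)
K(Q) = -6 + Q
K(v(1*4)) - 9*8 = (-6 + (17 + 7*(1*4))) - 9*8 = (-6 + (17 + 7*4)) - 1*72 = (-6 + (17 + 28)) - 72 = (-6 + 45) - 72 = 39 - 72 = -33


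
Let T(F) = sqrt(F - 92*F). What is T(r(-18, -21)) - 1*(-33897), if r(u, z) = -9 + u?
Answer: 33897 + 3*sqrt(273) ≈ 33947.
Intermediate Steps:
T(F) = sqrt(91)*sqrt(-F) (T(F) = sqrt(-91*F) = sqrt(91)*sqrt(-F))
T(r(-18, -21)) - 1*(-33897) = sqrt(91)*sqrt(-(-9 - 18)) - 1*(-33897) = sqrt(91)*sqrt(-1*(-27)) + 33897 = sqrt(91)*sqrt(27) + 33897 = sqrt(91)*(3*sqrt(3)) + 33897 = 3*sqrt(273) + 33897 = 33897 + 3*sqrt(273)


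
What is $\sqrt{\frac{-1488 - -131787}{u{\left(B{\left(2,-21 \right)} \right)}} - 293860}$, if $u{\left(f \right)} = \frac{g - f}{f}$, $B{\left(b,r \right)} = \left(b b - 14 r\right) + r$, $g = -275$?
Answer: $\frac{i \sqrt{3040654326}}{92} \approx 599.37 i$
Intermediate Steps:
$B{\left(b,r \right)} = b^{2} - 13 r$ ($B{\left(b,r \right)} = \left(b^{2} - 14 r\right) + r = b^{2} - 13 r$)
$u{\left(f \right)} = \frac{-275 - f}{f}$
$\sqrt{\frac{-1488 - -131787}{u{\left(B{\left(2,-21 \right)} \right)}} - 293860} = \sqrt{\frac{-1488 - -131787}{\frac{1}{2^{2} - -273} \left(-275 - \left(2^{2} - -273\right)\right)} - 293860} = \sqrt{\frac{-1488 + 131787}{\frac{1}{4 + 273} \left(-275 - \left(4 + 273\right)\right)} - 293860} = \sqrt{\frac{130299}{\frac{1}{277} \left(-275 - 277\right)} - 293860} = \sqrt{\frac{130299}{\frac{1}{277} \left(-552\right)} - 293860} = \sqrt{\frac{130299}{- \frac{552}{277}} - 293860} = \sqrt{130299 \left(- \frac{277}{552}\right) - 293860} = \sqrt{- \frac{12030941}{184} - 293860} = \sqrt{- \frac{66101181}{184}} = \frac{i \sqrt{3040654326}}{92}$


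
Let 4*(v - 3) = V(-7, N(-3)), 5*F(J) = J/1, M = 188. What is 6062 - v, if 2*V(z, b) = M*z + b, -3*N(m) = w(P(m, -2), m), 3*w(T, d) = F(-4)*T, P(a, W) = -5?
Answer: 56012/9 ≈ 6223.6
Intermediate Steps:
F(J) = J/5 (F(J) = (J/1)/5 = (J*1)/5 = J/5)
w(T, d) = -4*T/15 (w(T, d) = (((⅕)*(-4))*T)/3 = (-4*T/5)/3 = -4*T/15)
N(m) = -4/9 (N(m) = -(-4)*(-5)/45 = -⅓*4/3 = -4/9)
V(z, b) = b/2 + 94*z (V(z, b) = (188*z + b)/2 = (b + 188*z)/2 = b/2 + 94*z)
v = -1454/9 (v = 3 + ((½)*(-4/9) + 94*(-7))/4 = 3 + (-2/9 - 658)/4 = 3 + (¼)*(-5924/9) = 3 - 1481/9 = -1454/9 ≈ -161.56)
6062 - v = 6062 - 1*(-1454/9) = 6062 + 1454/9 = 56012/9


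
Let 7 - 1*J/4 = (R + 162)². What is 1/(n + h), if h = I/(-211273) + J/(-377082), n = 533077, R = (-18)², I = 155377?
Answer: 39833622693/21234458590098598 ≈ 1.8759e-6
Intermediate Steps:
R = 324
J = -944756 (J = 28 - 4*(324 + 162)² = 28 - 4*486² = 28 - 4*236196 = 28 - 944784 = -944756)
h = 70505782237/39833622693 (h = 155377/(-211273) - 944756/(-377082) = 155377*(-1/211273) - 944756*(-1/377082) = -155377/211273 + 472378/188541 = 70505782237/39833622693 ≈ 1.7700)
1/(n + h) = 1/(533077 + 70505782237/39833622693) = 1/(21234458590098598/39833622693) = 39833622693/21234458590098598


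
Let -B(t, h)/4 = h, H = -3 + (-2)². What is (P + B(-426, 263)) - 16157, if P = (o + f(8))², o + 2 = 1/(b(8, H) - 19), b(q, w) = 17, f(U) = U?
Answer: -68715/4 ≈ -17179.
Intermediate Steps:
H = 1 (H = -3 + 4 = 1)
B(t, h) = -4*h
o = -5/2 (o = -2 + 1/(17 - 19) = -2 + 1/(-2) = -2 - ½ = -5/2 ≈ -2.5000)
P = 121/4 (P = (-5/2 + 8)² = (11/2)² = 121/4 ≈ 30.250)
(P + B(-426, 263)) - 16157 = (121/4 - 4*263) - 16157 = (121/4 - 1052) - 16157 = -4087/4 - 16157 = -68715/4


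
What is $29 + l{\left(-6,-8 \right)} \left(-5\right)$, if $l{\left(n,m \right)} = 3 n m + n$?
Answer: $-661$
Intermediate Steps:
$l{\left(n,m \right)} = n + 3 m n$ ($l{\left(n,m \right)} = 3 m n + n = n + 3 m n$)
$29 + l{\left(-6,-8 \right)} \left(-5\right) = 29 + - 6 \left(1 + 3 \left(-8\right)\right) \left(-5\right) = 29 + - 6 \left(1 - 24\right) \left(-5\right) = 29 + \left(-6\right) \left(-23\right) \left(-5\right) = 29 + 138 \left(-5\right) = 29 - 690 = -661$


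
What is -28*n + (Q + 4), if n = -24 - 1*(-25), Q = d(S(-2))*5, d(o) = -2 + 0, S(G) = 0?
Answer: -34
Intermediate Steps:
d(o) = -2
Q = -10 (Q = -2*5 = -10)
n = 1 (n = -24 + 25 = 1)
-28*n + (Q + 4) = -28*1 + (-10 + 4) = -28 - 6 = -34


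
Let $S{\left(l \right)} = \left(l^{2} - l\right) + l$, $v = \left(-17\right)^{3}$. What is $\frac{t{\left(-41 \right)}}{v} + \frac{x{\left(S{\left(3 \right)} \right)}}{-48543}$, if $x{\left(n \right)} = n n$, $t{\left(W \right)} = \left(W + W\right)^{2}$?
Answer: $- \frac{108933695}{79497253} \approx -1.3703$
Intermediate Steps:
$v = -4913$
$t{\left(W \right)} = 4 W^{2}$ ($t{\left(W \right)} = \left(2 W\right)^{2} = 4 W^{2}$)
$S{\left(l \right)} = l^{2}$
$x{\left(n \right)} = n^{2}$
$\frac{t{\left(-41 \right)}}{v} + \frac{x{\left(S{\left(3 \right)} \right)}}{-48543} = \frac{4 \left(-41\right)^{2}}{-4913} + \frac{\left(3^{2}\right)^{2}}{-48543} = 4 \cdot 1681 \left(- \frac{1}{4913}\right) + 9^{2} \left(- \frac{1}{48543}\right) = 6724 \left(- \frac{1}{4913}\right) + 81 \left(- \frac{1}{48543}\right) = - \frac{6724}{4913} - \frac{27}{16181} = - \frac{108933695}{79497253}$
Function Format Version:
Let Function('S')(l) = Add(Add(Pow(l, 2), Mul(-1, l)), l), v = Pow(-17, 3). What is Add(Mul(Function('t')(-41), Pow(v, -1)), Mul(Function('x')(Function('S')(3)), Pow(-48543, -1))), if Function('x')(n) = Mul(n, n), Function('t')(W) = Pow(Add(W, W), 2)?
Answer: Rational(-108933695, 79497253) ≈ -1.3703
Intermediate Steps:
v = -4913
Function('t')(W) = Mul(4, Pow(W, 2)) (Function('t')(W) = Pow(Mul(2, W), 2) = Mul(4, Pow(W, 2)))
Function('S')(l) = Pow(l, 2)
Function('x')(n) = Pow(n, 2)
Add(Mul(Function('t')(-41), Pow(v, -1)), Mul(Function('x')(Function('S')(3)), Pow(-48543, -1))) = Add(Mul(Mul(4, Pow(-41, 2)), Pow(-4913, -1)), Mul(Pow(Pow(3, 2), 2), Pow(-48543, -1))) = Add(Mul(Mul(4, 1681), Rational(-1, 4913)), Mul(Pow(9, 2), Rational(-1, 48543))) = Add(Mul(6724, Rational(-1, 4913)), Mul(81, Rational(-1, 48543))) = Add(Rational(-6724, 4913), Rational(-27, 16181)) = Rational(-108933695, 79497253)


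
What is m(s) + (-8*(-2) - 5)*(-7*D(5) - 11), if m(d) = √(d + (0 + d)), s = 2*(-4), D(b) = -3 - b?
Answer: 495 + 4*I ≈ 495.0 + 4.0*I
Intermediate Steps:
s = -8
m(d) = √2*√d (m(d) = √(d + d) = √(2*d) = √2*√d)
m(s) + (-8*(-2) - 5)*(-7*D(5) - 11) = √2*√(-8) + (-8*(-2) - 5)*(-7*(-3 - 1*5) - 11) = √2*(2*I*√2) + (16 - 5)*(-7*(-3 - 5) - 11) = 4*I + 11*(-7*(-8) - 11) = 4*I + 11*(56 - 11) = 4*I + 11*45 = 4*I + 495 = 495 + 4*I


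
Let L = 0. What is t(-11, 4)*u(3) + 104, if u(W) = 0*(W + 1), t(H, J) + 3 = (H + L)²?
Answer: 104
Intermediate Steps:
t(H, J) = -3 + H² (t(H, J) = -3 + (H + 0)² = -3 + H²)
u(W) = 0 (u(W) = 0*(1 + W) = 0)
t(-11, 4)*u(3) + 104 = (-3 + (-11)²)*0 + 104 = (-3 + 121)*0 + 104 = 118*0 + 104 = 0 + 104 = 104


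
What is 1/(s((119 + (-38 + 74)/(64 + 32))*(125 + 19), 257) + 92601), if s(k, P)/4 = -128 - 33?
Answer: 1/91957 ≈ 1.0875e-5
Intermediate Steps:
s(k, P) = -644 (s(k, P) = 4*(-128 - 33) = 4*(-161) = -644)
1/(s((119 + (-38 + 74)/(64 + 32))*(125 + 19), 257) + 92601) = 1/(-644 + 92601) = 1/91957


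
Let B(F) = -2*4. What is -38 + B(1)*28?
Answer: -262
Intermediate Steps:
B(F) = -8
-38 + B(1)*28 = -38 - 8*28 = -38 - 224 = -262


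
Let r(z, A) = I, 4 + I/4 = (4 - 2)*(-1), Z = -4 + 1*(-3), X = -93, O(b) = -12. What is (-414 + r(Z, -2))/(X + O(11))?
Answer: 146/35 ≈ 4.1714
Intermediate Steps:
Z = -7 (Z = -4 - 3 = -7)
I = -24 (I = -16 + 4*((4 - 2)*(-1)) = -16 + 4*(2*(-1)) = -16 + 4*(-2) = -16 - 8 = -24)
r(z, A) = -24
(-414 + r(Z, -2))/(X + O(11)) = (-414 - 24)/(-93 - 12) = -438/(-105) = -438*(-1/105) = 146/35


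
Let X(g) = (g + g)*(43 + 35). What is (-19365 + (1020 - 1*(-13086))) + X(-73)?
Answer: -16647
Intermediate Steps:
X(g) = 156*g (X(g) = (2*g)*78 = 156*g)
(-19365 + (1020 - 1*(-13086))) + X(-73) = (-19365 + (1020 - 1*(-13086))) + 156*(-73) = (-19365 + (1020 + 13086)) - 11388 = (-19365 + 14106) - 11388 = -5259 - 11388 = -16647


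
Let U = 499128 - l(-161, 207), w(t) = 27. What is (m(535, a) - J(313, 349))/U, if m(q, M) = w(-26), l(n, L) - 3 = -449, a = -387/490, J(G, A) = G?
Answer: -143/249787 ≈ -0.00057249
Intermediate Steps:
a = -387/490 (a = -387*1/490 = -387/490 ≈ -0.78980)
l(n, L) = -446 (l(n, L) = 3 - 449 = -446)
m(q, M) = 27
U = 499574 (U = 499128 - 1*(-446) = 499128 + 446 = 499574)
(m(535, a) - J(313, 349))/U = (27 - 1*313)/499574 = (27 - 313)*(1/499574) = -286*1/499574 = -143/249787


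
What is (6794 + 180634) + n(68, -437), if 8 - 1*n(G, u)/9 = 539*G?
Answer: -142368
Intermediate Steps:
n(G, u) = 72 - 4851*G
(6794 + 180634) + n(68, -437) = (6794 + 180634) + (72 - 4851*68) = 187428 + (72 - 329868) = 187428 - 329796 = -142368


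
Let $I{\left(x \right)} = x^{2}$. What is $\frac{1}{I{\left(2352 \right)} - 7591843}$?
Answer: $- \frac{1}{2059939} \approx -4.8545 \cdot 10^{-7}$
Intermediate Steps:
$\frac{1}{I{\left(2352 \right)} - 7591843} = \frac{1}{2352^{2} - 7591843} = \frac{1}{5531904 - 7591843} = \frac{1}{-2059939} = - \frac{1}{2059939}$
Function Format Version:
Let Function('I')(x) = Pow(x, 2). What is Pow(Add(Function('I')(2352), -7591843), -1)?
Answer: Rational(-1, 2059939) ≈ -4.8545e-7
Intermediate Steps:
Pow(Add(Function('I')(2352), -7591843), -1) = Pow(Add(Pow(2352, 2), -7591843), -1) = Pow(Add(5531904, -7591843), -1) = Pow(-2059939, -1) = Rational(-1, 2059939)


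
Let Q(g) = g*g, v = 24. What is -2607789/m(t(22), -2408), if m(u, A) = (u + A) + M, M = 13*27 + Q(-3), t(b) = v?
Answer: 2607789/2024 ≈ 1288.4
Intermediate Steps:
t(b) = 24
Q(g) = g**2
M = 360 (M = 13*27 + (-3)**2 = 351 + 9 = 360)
m(u, A) = 360 + A + u (m(u, A) = (u + A) + 360 = (A + u) + 360 = 360 + A + u)
-2607789/m(t(22), -2408) = -2607789/(360 - 2408 + 24) = -2607789/(-2024) = -2607789*(-1/2024) = 2607789/2024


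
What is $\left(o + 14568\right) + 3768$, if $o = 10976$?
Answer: $29312$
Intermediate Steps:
$\left(o + 14568\right) + 3768 = \left(10976 + 14568\right) + 3768 = 25544 + 3768 = 29312$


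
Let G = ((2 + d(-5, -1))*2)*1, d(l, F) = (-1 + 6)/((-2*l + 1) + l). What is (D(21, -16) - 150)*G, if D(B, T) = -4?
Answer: -2618/3 ≈ -872.67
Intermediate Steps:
d(l, F) = 5/(1 - l) (d(l, F) = 5/((1 - 2*l) + l) = 5/(1 - l))
G = 17/3 (G = ((2 - 5/(-1 - 5))*2)*1 = ((2 - 5/(-6))*2)*1 = ((2 - 5*(-⅙))*2)*1 = ((2 + ⅚)*2)*1 = ((17/6)*2)*1 = (17/3)*1 = 17/3 ≈ 5.6667)
(D(21, -16) - 150)*G = (-4 - 150)*(17/3) = -154*17/3 = -2618/3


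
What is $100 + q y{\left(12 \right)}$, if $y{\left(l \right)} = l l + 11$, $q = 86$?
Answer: $13430$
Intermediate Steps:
$y{\left(l \right)} = 11 + l^{2}$ ($y{\left(l \right)} = l^{2} + 11 = 11 + l^{2}$)
$100 + q y{\left(12 \right)} = 100 + 86 \left(11 + 12^{2}\right) = 100 + 86 \left(11 + 144\right) = 100 + 86 \cdot 155 = 100 + 13330 = 13430$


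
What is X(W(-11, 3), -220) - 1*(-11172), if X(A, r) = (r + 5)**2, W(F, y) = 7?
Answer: 57397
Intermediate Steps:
X(A, r) = (5 + r)**2
X(W(-11, 3), -220) - 1*(-11172) = (5 - 220)**2 - 1*(-11172) = (-215)**2 + 11172 = 46225 + 11172 = 57397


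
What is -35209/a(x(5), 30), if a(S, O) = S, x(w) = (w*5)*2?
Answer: -35209/50 ≈ -704.18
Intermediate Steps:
x(w) = 10*w (x(w) = (5*w)*2 = 10*w)
-35209/a(x(5), 30) = -35209/(10*5) = -35209/50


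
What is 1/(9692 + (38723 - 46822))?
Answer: 1/1593 ≈ 0.00062775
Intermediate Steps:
1/(9692 + (38723 - 46822)) = 1/(9692 - 8099) = 1/1593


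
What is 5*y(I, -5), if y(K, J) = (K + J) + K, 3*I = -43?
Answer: -505/3 ≈ -168.33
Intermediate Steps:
I = -43/3 (I = (⅓)*(-43) = -43/3 ≈ -14.333)
y(K, J) = J + 2*K (y(K, J) = (J + K) + K = J + 2*K)
5*y(I, -5) = 5*(-5 + 2*(-43/3)) = 5*(-5 - 86/3) = 5*(-101/3) = -505/3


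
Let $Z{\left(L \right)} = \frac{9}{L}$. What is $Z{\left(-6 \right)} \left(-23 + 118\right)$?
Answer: $- \frac{285}{2} \approx -142.5$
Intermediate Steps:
$Z{\left(-6 \right)} \left(-23 + 118\right) = \frac{9}{-6} \left(-23 + 118\right) = 9 \left(- \frac{1}{6}\right) 95 = \left(- \frac{3}{2}\right) 95 = - \frac{285}{2}$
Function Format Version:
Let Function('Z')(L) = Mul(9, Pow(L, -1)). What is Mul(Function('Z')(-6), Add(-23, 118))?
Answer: Rational(-285, 2) ≈ -142.50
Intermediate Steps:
Mul(Function('Z')(-6), Add(-23, 118)) = Mul(Mul(9, Pow(-6, -1)), Add(-23, 118)) = Mul(Mul(9, Rational(-1, 6)), 95) = Mul(Rational(-3, 2), 95) = Rational(-285, 2)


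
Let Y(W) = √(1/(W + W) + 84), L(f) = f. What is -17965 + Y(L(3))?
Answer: -17965 + √3030/6 ≈ -17956.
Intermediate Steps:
Y(W) = √(84 + 1/(2*W)) (Y(W) = √(1/(2*W) + 84) = √(84 + 1/(2*W)))
-17965 + Y(L(3)) = -17965 + √(336 + 2/3)/2 = -17965 + √(336 + 2*(⅓))/2 = -17965 + √(336 + ⅔)/2 = -17965 + √(1010/3)/2 = -17965 + (√3030/3)/2 = -17965 + √3030/6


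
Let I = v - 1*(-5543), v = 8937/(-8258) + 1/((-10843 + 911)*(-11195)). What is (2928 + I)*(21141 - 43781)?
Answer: -4401810204474028068/22954915373 ≈ -1.9176e+8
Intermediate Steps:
v = -496846880561/459098307460 (v = 8937*(-1/8258) - 1/11195/(-9932) = -8937/8258 - 1/9932*(-1/11195) = -8937/8258 + 1/111188740 = -496846880561/459098307460 ≈ -1.0822)
I = 2544285071370219/459098307460 (I = -496846880561/459098307460 - 1*(-5543) = -496846880561/459098307460 + 5543 = 2544285071370219/459098307460 ≈ 5541.9)
(2928 + I)*(21141 - 43781) = (2928 + 2544285071370219/459098307460)*(21141 - 43781) = (3888524915613099/459098307460)*(-22640) = -4401810204474028068/22954915373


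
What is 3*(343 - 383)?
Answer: -120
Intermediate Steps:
3*(343 - 383) = 3*(-40) = -120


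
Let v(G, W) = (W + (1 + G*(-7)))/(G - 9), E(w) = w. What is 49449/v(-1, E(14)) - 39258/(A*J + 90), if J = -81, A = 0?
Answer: -1260216/55 ≈ -22913.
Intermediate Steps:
v(G, W) = (1 + W - 7*G)/(-9 + G) (v(G, W) = (W + (1 - 7*G))/(-9 + G) = (1 + W - 7*G)/(-9 + G))
49449/v(-1, E(14)) - 39258/(A*J + 90) = 49449/(((1 + 14 - 7*(-1))/(-9 - 1))) - 39258/(0*(-81) + 90) = 49449/(((1 + 14 + 7)/(-10))) - 39258/(0 + 90) = 49449/((-⅒*22)) - 39258/90 = 49449/(-11/5) - 39258*1/90 = 49449*(-5/11) - 2181/5 = -247245/11 - 2181/5 = -1260216/55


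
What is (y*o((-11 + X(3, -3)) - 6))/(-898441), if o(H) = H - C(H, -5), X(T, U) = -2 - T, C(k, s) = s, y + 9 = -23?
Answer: -544/898441 ≈ -0.00060549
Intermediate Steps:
y = -32 (y = -9 - 23 = -32)
o(H) = 5 + H (o(H) = H - 1*(-5) = H + 5 = 5 + H)
(y*o((-11 + X(3, -3)) - 6))/(-898441) = -32*(5 + ((-11 + (-2 - 1*3)) - 6))/(-898441) = -32*(5 + ((-11 + (-2 - 3)) - 6))*(-1/898441) = -32*(5 + ((-11 - 5) - 6))*(-1/898441) = -32*(5 + (-16 - 6))*(-1/898441) = -32*(5 - 22)*(-1/898441) = -32*(-17)*(-1/898441) = 544*(-1/898441) = -544/898441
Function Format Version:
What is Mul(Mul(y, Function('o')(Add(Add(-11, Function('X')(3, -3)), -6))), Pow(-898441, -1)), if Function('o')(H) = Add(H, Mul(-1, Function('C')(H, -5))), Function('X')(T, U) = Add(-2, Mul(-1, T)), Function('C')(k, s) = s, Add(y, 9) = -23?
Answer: Rational(-544, 898441) ≈ -0.00060549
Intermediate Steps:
y = -32 (y = Add(-9, -23) = -32)
Function('o')(H) = Add(5, H) (Function('o')(H) = Add(H, Mul(-1, -5)) = Add(H, 5) = Add(5, H))
Mul(Mul(y, Function('o')(Add(Add(-11, Function('X')(3, -3)), -6))), Pow(-898441, -1)) = Mul(Mul(-32, Add(5, Add(Add(-11, Add(-2, Mul(-1, 3))), -6))), Pow(-898441, -1)) = Mul(Mul(-32, Add(5, Add(Add(-11, Add(-2, -3)), -6))), Rational(-1, 898441)) = Mul(Mul(-32, Add(5, Add(Add(-11, -5), -6))), Rational(-1, 898441)) = Mul(Mul(-32, Add(5, Add(-16, -6))), Rational(-1, 898441)) = Mul(Mul(-32, Add(5, -22)), Rational(-1, 898441)) = Mul(Mul(-32, -17), Rational(-1, 898441)) = Mul(544, Rational(-1, 898441)) = Rational(-544, 898441)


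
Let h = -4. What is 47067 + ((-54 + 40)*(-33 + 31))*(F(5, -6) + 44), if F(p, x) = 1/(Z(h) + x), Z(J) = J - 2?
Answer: 144890/3 ≈ 48297.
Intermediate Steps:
Z(J) = -2 + J
F(p, x) = 1/(-6 + x) (F(p, x) = 1/((-2 - 4) + x) = 1/(-6 + x))
47067 + ((-54 + 40)*(-33 + 31))*(F(5, -6) + 44) = 47067 + ((-54 + 40)*(-33 + 31))*(1/(-6 - 6) + 44) = 47067 + (-14*(-2))*(1/(-12) + 44) = 47067 + 28*(-1/12 + 44) = 47067 + 28*(527/12) = 47067 + 3689/3 = 144890/3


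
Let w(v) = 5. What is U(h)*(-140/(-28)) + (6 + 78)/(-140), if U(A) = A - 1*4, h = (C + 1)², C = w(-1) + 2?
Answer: 1497/5 ≈ 299.40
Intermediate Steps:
C = 7 (C = 5 + 2 = 7)
h = 64 (h = (7 + 1)² = 8² = 64)
U(A) = -4 + A (U(A) = A - 4 = -4 + A)
U(h)*(-140/(-28)) + (6 + 78)/(-140) = (-4 + 64)*(-140/(-28)) + (6 + 78)/(-140) = 60*(-140*(-1/28)) + 84*(-1/140) = 60*5 - ⅗ = 300 - ⅗ = 1497/5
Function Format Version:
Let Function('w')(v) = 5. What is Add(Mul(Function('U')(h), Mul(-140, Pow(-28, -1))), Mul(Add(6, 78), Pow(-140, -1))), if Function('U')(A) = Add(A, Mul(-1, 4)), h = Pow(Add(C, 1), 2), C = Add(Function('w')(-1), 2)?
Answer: Rational(1497, 5) ≈ 299.40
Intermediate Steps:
C = 7 (C = Add(5, 2) = 7)
h = 64 (h = Pow(Add(7, 1), 2) = Pow(8, 2) = 64)
Function('U')(A) = Add(-4, A) (Function('U')(A) = Add(A, -4) = Add(-4, A))
Add(Mul(Function('U')(h), Mul(-140, Pow(-28, -1))), Mul(Add(6, 78), Pow(-140, -1))) = Add(Mul(Add(-4, 64), Mul(-140, Pow(-28, -1))), Mul(Add(6, 78), Pow(-140, -1))) = Add(Mul(60, Mul(-140, Rational(-1, 28))), Mul(84, Rational(-1, 140))) = Add(Mul(60, 5), Rational(-3, 5)) = Add(300, Rational(-3, 5)) = Rational(1497, 5)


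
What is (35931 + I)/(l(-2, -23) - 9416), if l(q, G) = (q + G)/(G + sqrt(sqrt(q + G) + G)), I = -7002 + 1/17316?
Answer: -9799561725311717050679545/3189272564948343607629108 - 612769147604260260125*sqrt(-23 + 5*I)/41460543344328466899178404 - 10639479093320976250*I/3455045278694038908264867 - 1387918359993770000*I*sqrt(-23 + 5*I)/10365135836082116724794601 ≈ -3.0727 - 7.4442e-5*I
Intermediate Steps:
I = -121246631/17316 (I = -7002 + 1/17316 = -121246631/17316 ≈ -7002.0)
l(q, G) = (G + q)/(G + sqrt(G + sqrt(G + q))) (l(q, G) = (G + q)/(G + sqrt(sqrt(G + q) + G)) = (G + q)/(G + sqrt(G + sqrt(G + q))))
(35931 + I)/(l(-2, -23) - 9416) = (35931 - 121246631/17316)/((-23 - 2)/(-23 + sqrt(-23 + sqrt(-23 - 2))) - 9416) = 500934565/(17316*(-25/(-23 + sqrt(-23 + sqrt(-25))) - 9416)) = 500934565/(17316*(-25/(-23 + sqrt(-23 + 5*I)) - 9416)) = 500934565/(17316*(-9416 - 25/(-23 + sqrt(-23 + 5*I))))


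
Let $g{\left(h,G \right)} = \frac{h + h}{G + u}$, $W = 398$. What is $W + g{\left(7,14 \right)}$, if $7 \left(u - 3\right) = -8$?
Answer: $\frac{44276}{111} \approx 398.88$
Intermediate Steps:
$u = \frac{13}{7}$ ($u = 3 + \frac{1}{7} \left(-8\right) = 3 - \frac{8}{7} = \frac{13}{7} \approx 1.8571$)
$g{\left(h,G \right)} = \frac{2 h}{\frac{13}{7} + G}$ ($g{\left(h,G \right)} = \frac{h + h}{G + \frac{13}{7}} = \frac{2 h}{\frac{13}{7} + G}$)
$W + g{\left(7,14 \right)} = 398 + 14 \cdot 7 \frac{1}{13 + 7 \cdot 14} = 398 + 14 \cdot 7 \frac{1}{13 + 98} = 398 + 14 \cdot 7 \cdot \frac{1}{111} = 398 + \frac{98}{111} = \frac{44276}{111}$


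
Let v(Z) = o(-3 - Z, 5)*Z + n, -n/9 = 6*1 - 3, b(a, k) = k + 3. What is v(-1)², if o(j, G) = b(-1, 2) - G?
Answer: 729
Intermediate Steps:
b(a, k) = 3 + k
o(j, G) = 5 - G (o(j, G) = (3 + 2) - G = 5 - G)
n = -27 (n = -9*(6*1 - 3) = -9*(6 - 3) = -9*3 = -27)
v(Z) = -27 (v(Z) = (5 - 1*5)*Z - 27 = (5 - 5)*Z - 27 = 0*Z - 27 = 0 - 27 = -27)
v(-1)² = (-27)² = 729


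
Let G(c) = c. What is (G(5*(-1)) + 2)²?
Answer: 9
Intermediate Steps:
(G(5*(-1)) + 2)² = (5*(-1) + 2)² = (-5 + 2)² = (-3)² = 9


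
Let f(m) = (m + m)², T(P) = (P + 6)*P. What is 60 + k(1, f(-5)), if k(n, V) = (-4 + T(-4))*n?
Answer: 48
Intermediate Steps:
T(P) = P*(6 + P) (T(P) = (6 + P)*P = P*(6 + P))
f(m) = 4*m² (f(m) = (2*m)² = 4*m²)
k(n, V) = -12*n (k(n, V) = (-4 - 4*(6 - 4))*n = (-4 - 4*2)*n = (-4 - 8)*n = -12*n)
60 + k(1, f(-5)) = 60 - 12*1 = 60 - 12 = 48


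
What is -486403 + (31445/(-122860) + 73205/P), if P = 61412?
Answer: -91748541680425/188626958 ≈ -4.8640e+5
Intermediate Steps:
-486403 + (31445/(-122860) + 73205/P) = -486403 + (31445/(-122860) + 73205/61412) = -486403 + (31445*(-1/122860) + 73205*(1/61412)) = -486403 + (-6289/24572 + 73205/61412) = -486403 + 176571649/188626958 = -91748541680425/188626958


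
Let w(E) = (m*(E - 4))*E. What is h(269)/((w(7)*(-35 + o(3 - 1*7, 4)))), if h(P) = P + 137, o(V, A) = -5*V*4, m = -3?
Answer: -58/405 ≈ -0.14321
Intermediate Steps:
o(V, A) = -20*V
w(E) = E*(12 - 3*E) (w(E) = (-3*(E - 4))*E = (-3*(-4 + E))*E = (12 - 3*E)*E = E*(12 - 3*E))
h(P) = 137 + P
h(269)/((w(7)*(-35 + o(3 - 1*7, 4)))) = (137 + 269)/(((3*7*(4 - 1*7))*(-35 - 20*(3 - 1*7)))) = 406/(((3*7*(4 - 7))*(-35 - 20*(3 - 7)))) = 406/(((3*7*(-3))*(-35 - 20*(-4)))) = 406/((-63*(-35 + 80))) = 406/((-63*45)) = 406/(-2835) = 406*(-1/2835) = -58/405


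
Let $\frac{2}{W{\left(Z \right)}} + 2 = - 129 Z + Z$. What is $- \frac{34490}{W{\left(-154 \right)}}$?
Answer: $-339898950$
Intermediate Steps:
$W{\left(Z \right)} = \frac{2}{-2 - 128 Z}$ ($W{\left(Z \right)} = \frac{2}{-2 + \left(- 129 Z + Z\right)} = \frac{2}{-2 - 128 Z}$)
$- \frac{34490}{W{\left(-154 \right)}} = - \frac{34490}{\left(-1\right) \frac{1}{1 + 64 \left(-154\right)}} = - \frac{34490}{\left(-1\right) \frac{1}{1 - 9856}} = - \frac{34490}{\left(-1\right) \frac{1}{-9855}} = - \frac{34490}{\left(-1\right) \left(- \frac{1}{9855}\right)} = - 34490 \frac{1}{\frac{1}{9855}} = \left(-34490\right) 9855 = -339898950$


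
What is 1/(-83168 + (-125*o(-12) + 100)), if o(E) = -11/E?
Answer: -12/998191 ≈ -1.2022e-5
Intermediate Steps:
1/(-83168 + (-125*o(-12) + 100)) = 1/(-83168 + (-(-1375)/(-12) + 100)) = 1/(-83168 + (-(-1375)*(-1)/12 + 100)) = 1/(-83168 + (-125*11/12 + 100)) = 1/(-83168 + (-1375/12 + 100)) = 1/(-83168 - 175/12) = 1/(-998191/12) = -12/998191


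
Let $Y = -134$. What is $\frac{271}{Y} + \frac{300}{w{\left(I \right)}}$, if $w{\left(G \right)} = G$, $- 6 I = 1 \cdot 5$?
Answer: $- \frac{48511}{134} \approx -362.02$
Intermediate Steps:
$I = - \frac{5}{6}$ ($I = - \frac{1 \cdot 5}{6} = \left(- \frac{1}{6}\right) 5 = - \frac{5}{6} \approx -0.83333$)
$\frac{271}{Y} + \frac{300}{w{\left(I \right)}} = \frac{271}{-134} + \frac{300}{- \frac{5}{6}} = 271 \left(- \frac{1}{134}\right) + 300 \left(- \frac{6}{5}\right) = - \frac{271}{134} - 360 = - \frac{48511}{134}$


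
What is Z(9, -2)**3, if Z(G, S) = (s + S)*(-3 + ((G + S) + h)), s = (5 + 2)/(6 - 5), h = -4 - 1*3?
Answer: -3375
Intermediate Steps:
h = -7 (h = -4 - 3 = -7)
s = 7 (s = 7/1 = 7*1 = 7)
Z(G, S) = (7 + S)*(-10 + G + S) (Z(G, S) = (7 + S)*(-3 + ((G + S) - 7)) = (7 + S)*(-3 + (-7 + G + S)) = (7 + S)*(-10 + G + S))
Z(9, -2)**3 = (-70 + (-2)**2 - 3*(-2) + 7*9 + 9*(-2))**3 = (-70 + 4 + 6 + 63 - 18)**3 = (-15)**3 = -3375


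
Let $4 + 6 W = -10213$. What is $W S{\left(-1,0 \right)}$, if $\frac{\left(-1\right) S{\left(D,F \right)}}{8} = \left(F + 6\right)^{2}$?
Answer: $490416$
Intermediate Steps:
$S{\left(D,F \right)} = - 8 \left(6 + F\right)^{2}$ ($S{\left(D,F \right)} = - 8 \left(F + 6\right)^{2} = - 8 \left(6 + F\right)^{2}$)
$W = - \frac{10217}{6}$ ($W = - \frac{2}{3} + \frac{1}{6} \left(-10213\right) = - \frac{2}{3} - \frac{10213}{6} = - \frac{10217}{6} \approx -1702.8$)
$W S{\left(-1,0 \right)} = - \frac{10217 \left(- 8 \left(6 + 0\right)^{2}\right)}{6} = - \frac{10217 \left(- 8 \cdot 6^{2}\right)}{6} = - \frac{10217 \left(\left(-8\right) 36\right)}{6} = \left(- \frac{10217}{6}\right) \left(-288\right) = 490416$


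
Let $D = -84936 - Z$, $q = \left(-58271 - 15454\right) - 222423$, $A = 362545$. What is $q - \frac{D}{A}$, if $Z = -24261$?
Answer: $- \frac{21473383197}{72509} \approx -2.9615 \cdot 10^{5}$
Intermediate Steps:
$q = -296148$ ($q = \left(-58271 - 15454\right) - 222423 = -73725 - 222423 = -296148$)
$D = -60675$ ($D = -84936 - -24261 = -84936 + 24261 = -60675$)
$q - \frac{D}{A} = -296148 - - \frac{60675}{362545} = -296148 - \left(-60675\right) \frac{1}{362545} = -296148 - - \frac{12135}{72509} = -296148 + \frac{12135}{72509} = - \frac{21473383197}{72509}$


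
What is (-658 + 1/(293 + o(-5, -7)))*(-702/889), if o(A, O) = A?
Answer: 7390617/14224 ≈ 519.59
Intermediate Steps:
(-658 + 1/(293 + o(-5, -7)))*(-702/889) = (-658 + 1/(293 - 5))*(-702/889) = (-658 + 1/288)*(-702*1/889) = (-658 + 1/288)*(-702/889) = -189503/288*(-702/889) = 7390617/14224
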